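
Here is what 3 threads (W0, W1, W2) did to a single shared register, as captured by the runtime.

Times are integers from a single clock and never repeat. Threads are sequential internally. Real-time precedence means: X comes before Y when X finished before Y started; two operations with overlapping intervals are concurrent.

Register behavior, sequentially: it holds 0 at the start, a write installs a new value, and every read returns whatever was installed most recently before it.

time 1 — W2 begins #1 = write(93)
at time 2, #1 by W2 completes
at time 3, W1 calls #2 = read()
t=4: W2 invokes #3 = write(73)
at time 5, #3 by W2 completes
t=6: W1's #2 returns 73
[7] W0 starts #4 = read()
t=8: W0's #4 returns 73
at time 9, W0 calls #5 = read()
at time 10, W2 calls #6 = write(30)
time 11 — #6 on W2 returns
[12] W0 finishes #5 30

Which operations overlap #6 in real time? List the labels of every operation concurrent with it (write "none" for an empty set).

#5

#6 runs from 10 to 11; window-overlapping ops are concurrent
#1 [1,2]: before
#2 [3,6]: before
#3 [4,5]: before
#4 [7,8]: before
#5 [9,12]: concurrent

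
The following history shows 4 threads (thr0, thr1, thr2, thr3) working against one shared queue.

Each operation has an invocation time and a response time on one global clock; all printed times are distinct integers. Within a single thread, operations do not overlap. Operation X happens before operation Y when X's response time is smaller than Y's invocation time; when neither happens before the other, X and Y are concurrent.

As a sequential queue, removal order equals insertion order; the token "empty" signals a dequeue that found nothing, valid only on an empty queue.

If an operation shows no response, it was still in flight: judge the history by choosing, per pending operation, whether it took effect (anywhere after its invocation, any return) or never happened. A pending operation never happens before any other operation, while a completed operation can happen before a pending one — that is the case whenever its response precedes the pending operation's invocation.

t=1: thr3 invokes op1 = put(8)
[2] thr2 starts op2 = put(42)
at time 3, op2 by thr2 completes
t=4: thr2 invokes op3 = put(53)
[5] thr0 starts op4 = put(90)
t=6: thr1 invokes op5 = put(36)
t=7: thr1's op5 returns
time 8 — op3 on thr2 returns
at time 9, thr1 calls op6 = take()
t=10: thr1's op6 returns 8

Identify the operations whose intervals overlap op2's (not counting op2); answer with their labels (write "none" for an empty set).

op2 spans [2,3]; an op avoiding the whole window 2..3 is ordered, any other is concurrent
op1 [1,…): concurrent
op3 [4,8]: after
op4 [5,…): after
op5 [6,7]: after
op6 [9,10]: after

op1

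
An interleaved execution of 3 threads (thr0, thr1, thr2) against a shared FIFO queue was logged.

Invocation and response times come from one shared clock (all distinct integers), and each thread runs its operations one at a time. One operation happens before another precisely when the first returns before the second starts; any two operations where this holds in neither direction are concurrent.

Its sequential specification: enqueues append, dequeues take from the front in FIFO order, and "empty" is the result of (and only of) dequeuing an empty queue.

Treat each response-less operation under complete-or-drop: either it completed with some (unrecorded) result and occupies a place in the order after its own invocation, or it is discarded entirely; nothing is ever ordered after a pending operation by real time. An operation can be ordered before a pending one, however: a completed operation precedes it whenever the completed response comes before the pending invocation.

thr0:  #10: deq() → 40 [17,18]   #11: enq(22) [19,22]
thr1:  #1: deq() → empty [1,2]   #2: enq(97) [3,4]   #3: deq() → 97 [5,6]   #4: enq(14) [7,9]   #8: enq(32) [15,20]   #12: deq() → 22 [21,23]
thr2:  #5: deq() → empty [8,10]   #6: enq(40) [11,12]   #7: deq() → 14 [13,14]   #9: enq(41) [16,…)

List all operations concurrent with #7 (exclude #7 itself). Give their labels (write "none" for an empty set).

none

#7 spans [13,14]: anything still running between times 13 and 14 counts as concurrent
#1 [1,2]: before
#2 [3,4]: before
#3 [5,6]: before
#4 [7,9]: before
#5 [8,10]: before
#6 [11,12]: before
#8 [15,20]: after
#9 [16,…): after
#10 [17,18]: after
#11 [19,22]: after
#12 [21,23]: after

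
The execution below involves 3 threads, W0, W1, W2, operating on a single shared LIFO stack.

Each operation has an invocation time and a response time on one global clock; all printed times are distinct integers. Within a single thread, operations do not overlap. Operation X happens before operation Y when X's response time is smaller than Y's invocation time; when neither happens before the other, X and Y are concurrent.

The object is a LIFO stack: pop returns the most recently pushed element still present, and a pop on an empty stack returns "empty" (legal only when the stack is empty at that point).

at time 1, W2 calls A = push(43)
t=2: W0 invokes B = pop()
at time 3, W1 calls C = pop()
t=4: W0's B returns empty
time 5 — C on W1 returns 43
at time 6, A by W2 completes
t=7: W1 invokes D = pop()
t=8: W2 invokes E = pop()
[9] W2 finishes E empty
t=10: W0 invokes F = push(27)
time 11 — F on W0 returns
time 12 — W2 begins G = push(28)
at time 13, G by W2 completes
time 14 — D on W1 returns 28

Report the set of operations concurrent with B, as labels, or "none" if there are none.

A, C

overlap test against B [2,4]: concurrent iff the interval meets 2..4
A [1,6]: concurrent
C [3,5]: concurrent
D [7,14]: after
E [8,9]: after
F [10,11]: after
G [12,13]: after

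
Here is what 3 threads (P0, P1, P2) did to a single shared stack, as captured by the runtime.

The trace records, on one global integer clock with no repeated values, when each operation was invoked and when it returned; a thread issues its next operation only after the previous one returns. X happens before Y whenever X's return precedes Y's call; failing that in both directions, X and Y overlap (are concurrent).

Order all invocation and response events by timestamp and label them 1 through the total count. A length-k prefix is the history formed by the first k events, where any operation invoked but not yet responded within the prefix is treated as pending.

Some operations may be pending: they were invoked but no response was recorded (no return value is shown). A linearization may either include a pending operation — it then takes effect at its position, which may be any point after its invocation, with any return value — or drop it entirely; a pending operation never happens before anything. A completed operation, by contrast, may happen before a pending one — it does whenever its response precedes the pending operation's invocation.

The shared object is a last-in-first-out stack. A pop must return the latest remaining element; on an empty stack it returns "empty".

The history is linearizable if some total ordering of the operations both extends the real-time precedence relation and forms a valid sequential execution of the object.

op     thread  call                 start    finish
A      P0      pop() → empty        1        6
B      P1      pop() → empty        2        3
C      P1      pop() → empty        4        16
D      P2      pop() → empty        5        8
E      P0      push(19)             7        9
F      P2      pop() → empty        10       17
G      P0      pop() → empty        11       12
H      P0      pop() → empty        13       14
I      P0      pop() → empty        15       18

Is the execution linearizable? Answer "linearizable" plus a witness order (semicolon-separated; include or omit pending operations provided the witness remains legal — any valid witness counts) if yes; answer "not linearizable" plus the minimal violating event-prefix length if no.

not linearizable — minimal violating prefix: 17 events

the violation lands at event 17, F's response at time 17: events 1..16 linearize, events 1..17 do not
real-time-consistent orders of the 8 completed operations: 99 — all fail the stack replay
completion choices over the 1 pending operation (I) were checked; none helps
sample order A, B, C, D, E, F, G, H (pending dropped) stalls at step 6 — F pop() → empty has no legal effect
sample order A, B, C, D, E, G, F, H (pending dropped) stalls at step 6 — G pop() → empty has no legal effect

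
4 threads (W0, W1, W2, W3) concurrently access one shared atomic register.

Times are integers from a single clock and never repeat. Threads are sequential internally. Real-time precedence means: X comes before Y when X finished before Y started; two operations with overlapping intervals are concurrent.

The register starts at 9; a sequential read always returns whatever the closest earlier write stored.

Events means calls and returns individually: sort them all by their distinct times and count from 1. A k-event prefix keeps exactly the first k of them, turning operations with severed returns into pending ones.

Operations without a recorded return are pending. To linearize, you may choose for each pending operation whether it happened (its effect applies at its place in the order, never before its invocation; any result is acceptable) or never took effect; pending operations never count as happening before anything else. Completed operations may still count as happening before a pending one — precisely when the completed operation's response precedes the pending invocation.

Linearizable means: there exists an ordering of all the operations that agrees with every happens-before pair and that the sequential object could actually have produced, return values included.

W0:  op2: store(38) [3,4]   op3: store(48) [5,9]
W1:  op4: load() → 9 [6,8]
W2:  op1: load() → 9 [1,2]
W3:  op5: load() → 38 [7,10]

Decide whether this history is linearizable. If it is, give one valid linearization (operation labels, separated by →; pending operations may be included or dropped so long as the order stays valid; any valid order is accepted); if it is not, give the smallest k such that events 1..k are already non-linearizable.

not linearizable — minimal violating prefix: 8 events

prefix check: 1..7 passes, 1..8 fails once op4's time-8 response joins
a single order respects real time; the 3 completed atomic register operations fail replay along it
including or dropping the 2 pending operations (op3, op5) in any combination fails
one such order, op1, op2, op4 (pending dropped), breaks at step 3 where op4 load() → 9 is illegal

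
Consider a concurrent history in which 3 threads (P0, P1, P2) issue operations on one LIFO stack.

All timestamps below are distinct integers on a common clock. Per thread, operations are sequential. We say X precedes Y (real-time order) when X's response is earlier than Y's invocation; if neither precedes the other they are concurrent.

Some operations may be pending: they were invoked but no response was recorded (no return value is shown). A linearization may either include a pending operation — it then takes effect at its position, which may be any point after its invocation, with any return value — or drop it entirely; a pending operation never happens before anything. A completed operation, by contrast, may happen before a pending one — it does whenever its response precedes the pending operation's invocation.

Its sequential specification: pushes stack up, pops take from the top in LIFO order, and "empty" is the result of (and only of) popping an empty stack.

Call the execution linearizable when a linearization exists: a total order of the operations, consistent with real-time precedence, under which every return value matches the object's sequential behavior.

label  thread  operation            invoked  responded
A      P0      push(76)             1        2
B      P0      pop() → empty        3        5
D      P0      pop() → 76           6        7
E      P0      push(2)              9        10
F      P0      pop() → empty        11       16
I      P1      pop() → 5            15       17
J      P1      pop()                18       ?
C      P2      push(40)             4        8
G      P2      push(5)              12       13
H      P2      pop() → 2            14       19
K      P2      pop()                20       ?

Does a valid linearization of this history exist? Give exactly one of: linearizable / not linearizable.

already the first 5 events (up to B's response at time 5) admit no linearization; the first 4 still do
exactly one order of the 2 completed ops respects real time; the LIFO stack replay fails
no completion choice of the 1 pending operation (C) rescues it — every subset was tried
e.g. A, B (pending dropped): illegal at step 2, since B pop() → empty cannot apply there

not linearizable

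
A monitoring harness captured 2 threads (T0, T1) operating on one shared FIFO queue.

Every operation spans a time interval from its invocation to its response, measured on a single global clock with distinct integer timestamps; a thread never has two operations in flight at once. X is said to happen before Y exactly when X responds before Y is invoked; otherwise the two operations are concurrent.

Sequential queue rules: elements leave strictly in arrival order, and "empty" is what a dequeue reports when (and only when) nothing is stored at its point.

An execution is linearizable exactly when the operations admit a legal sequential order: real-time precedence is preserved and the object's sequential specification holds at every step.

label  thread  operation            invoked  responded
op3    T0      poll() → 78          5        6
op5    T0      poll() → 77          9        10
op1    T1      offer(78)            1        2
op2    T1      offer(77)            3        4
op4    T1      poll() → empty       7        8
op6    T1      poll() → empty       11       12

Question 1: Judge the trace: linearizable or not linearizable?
not linearizable

the violation lands at event 8, op4's response at time 8: events 1..7 linearize, events 1..8 do not
the sole real-time-consistent order of 4 completed operations fails the FIFO queue replay
e.g. op1, op2, op3, op4: illegal at step 4, since op4 poll() → empty cannot apply there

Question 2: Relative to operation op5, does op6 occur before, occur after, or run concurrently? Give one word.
after

op6 spans [11,12], op5 spans [9,10]
resp(op5)=10 < inv(op6)=11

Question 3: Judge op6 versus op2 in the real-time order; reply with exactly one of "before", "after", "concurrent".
after

op6 spans [11,12], op2 spans [3,4]
resp(op2)=4 < inv(op6)=11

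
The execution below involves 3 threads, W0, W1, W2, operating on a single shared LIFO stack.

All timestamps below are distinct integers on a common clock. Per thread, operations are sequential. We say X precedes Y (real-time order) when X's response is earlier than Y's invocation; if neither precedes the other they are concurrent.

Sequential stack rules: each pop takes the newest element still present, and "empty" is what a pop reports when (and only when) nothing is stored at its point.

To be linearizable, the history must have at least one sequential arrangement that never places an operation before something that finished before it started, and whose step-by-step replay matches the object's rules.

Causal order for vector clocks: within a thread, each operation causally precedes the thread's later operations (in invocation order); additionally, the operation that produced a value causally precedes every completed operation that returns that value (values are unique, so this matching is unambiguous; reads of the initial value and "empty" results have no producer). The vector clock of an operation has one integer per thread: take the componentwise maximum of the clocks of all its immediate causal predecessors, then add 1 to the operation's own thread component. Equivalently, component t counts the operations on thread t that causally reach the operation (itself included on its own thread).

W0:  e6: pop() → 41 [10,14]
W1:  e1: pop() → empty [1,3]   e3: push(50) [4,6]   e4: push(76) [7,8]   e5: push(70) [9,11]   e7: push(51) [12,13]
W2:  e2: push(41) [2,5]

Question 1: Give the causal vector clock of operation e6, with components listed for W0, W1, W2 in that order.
(1, 0, 1)

invoked at 2, e2 has no predecessors; its own W2 bump gives (0, 0, 1)
invoked at 1, e1 has no predecessors; its own W1 bump gives (0, 1, 0)
merge at e3 (invoked 4): VC(e1)=(0, 1, 0), own-thread bump on W1 → (0, 2, 0)
merge at e6 (invoked 10): VC(e2)=(0, 0, 1), own-thread bump on W0 → (1, 0, 1)
merge at e4 (invoked 7): VC(e3)=(0, 2, 0), own-thread bump on W1 → (0, 3, 0)
merge at e5 (invoked 9): VC(e4)=(0, 3, 0), own-thread bump on W1 → (0, 4, 0)
merge at e7 (invoked 12): VC(e5)=(0, 4, 0), own-thread bump on W1 → (0, 5, 0)
target: VC(e6) = (1, 0, 1)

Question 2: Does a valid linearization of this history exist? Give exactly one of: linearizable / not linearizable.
not linearizable

prefix check: 1..13 passes, 1..14 fails once e6's time-14 response joins
7 completed operations, 9 real-time-consistent orders — every LIFO stack replay fails
sample order e1, e2, e3, e4, e5, e6, e7 stalls at step 6 — e6 pop() → 41 has no legal effect
sample order e1, e2, e3, e4, e5, e7, e6 stalls at step 7 — e6 pop() → 41 has no legal effect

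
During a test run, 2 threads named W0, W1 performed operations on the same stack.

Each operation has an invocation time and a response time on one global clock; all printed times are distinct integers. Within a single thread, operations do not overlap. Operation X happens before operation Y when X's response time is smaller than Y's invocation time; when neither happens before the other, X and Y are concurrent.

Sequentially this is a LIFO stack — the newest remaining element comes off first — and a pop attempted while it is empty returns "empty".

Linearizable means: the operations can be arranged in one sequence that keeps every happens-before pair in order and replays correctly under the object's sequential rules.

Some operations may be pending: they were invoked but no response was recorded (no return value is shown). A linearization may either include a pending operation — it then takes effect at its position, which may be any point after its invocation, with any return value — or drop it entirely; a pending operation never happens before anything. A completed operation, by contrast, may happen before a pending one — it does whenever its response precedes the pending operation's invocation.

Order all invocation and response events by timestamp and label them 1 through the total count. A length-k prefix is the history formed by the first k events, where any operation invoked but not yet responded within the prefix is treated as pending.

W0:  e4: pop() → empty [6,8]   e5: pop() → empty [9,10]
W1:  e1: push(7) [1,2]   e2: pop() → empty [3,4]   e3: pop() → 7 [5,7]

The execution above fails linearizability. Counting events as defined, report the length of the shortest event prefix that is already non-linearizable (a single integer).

4

one valid order for events 1..3 is e1:
step 1: e1 push(7) — stack <7>
at event 4 (e2's time-4 response) nothing linearizes any more
e.g. e1, e2: illegal at step 2, since e2 pop() → empty cannot apply there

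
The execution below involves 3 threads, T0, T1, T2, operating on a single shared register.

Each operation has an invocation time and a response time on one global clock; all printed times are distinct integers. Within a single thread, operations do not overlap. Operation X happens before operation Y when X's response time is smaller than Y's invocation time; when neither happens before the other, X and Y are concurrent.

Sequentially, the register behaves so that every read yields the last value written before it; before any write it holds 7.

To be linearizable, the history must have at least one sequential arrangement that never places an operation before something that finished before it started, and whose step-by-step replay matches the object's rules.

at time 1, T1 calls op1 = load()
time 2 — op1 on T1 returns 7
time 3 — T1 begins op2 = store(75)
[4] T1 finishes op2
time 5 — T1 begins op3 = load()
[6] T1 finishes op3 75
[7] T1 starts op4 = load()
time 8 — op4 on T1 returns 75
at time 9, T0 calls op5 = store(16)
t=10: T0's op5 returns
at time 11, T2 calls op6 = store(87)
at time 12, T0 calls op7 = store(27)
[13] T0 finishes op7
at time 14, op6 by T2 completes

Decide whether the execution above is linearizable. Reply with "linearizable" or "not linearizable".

witness order: op1, op2, op3, op4, op5, op6, op7
1. op1 load() → 7, leaving value 7
2. op2 store(75), leaving value 75
3. op3 load() → 75, leaving value 75
4. op4 load() → 75, leaving value 75
5. op5 store(16), leaving value 16
6. op6 store(87), leaving value 87
7. op7 store(27), leaving value 27

linearizable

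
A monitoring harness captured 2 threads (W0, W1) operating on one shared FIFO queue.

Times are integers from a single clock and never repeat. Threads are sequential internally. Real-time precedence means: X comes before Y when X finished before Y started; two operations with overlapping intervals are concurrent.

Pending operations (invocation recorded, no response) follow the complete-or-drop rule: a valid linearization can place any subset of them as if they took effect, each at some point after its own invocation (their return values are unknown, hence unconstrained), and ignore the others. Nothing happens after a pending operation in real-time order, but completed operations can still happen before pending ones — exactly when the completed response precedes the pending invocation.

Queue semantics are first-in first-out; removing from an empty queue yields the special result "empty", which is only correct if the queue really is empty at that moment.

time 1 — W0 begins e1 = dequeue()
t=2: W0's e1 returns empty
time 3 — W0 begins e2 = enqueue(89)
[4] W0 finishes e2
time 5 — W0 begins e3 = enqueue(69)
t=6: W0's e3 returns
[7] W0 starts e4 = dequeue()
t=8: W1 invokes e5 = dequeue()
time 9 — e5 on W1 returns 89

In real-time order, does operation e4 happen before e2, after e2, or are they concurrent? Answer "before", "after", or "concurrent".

e4 spans [7,…), e2 spans [3,4]
resp(e2)=4 < inv(e4)=7

after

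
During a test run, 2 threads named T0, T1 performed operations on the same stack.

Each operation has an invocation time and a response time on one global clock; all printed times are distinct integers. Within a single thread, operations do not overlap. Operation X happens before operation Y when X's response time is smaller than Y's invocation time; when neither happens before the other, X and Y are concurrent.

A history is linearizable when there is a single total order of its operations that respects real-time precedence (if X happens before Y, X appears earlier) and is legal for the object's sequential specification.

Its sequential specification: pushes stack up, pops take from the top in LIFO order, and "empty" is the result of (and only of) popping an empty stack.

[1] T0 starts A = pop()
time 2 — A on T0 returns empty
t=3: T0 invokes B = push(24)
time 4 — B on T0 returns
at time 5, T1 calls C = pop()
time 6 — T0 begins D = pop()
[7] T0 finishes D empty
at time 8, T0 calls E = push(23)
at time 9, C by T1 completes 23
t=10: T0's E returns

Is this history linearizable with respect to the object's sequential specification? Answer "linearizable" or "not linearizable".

the violation lands at event 9, C's response at time 9: events 1..8 linearize, events 1..9 do not
checked exhaustively: 2 real-time-consistent orders of 4 completed operations, zero legal stack replays
completion choices over the 1 pending operation (E) were checked; none helps
sample order A, B, C, D (pending dropped) stalls at step 3 — C pop() → 23 has no legal effect
sample order A, B, D, C (pending dropped) stalls at step 3 — D pop() → empty has no legal effect

not linearizable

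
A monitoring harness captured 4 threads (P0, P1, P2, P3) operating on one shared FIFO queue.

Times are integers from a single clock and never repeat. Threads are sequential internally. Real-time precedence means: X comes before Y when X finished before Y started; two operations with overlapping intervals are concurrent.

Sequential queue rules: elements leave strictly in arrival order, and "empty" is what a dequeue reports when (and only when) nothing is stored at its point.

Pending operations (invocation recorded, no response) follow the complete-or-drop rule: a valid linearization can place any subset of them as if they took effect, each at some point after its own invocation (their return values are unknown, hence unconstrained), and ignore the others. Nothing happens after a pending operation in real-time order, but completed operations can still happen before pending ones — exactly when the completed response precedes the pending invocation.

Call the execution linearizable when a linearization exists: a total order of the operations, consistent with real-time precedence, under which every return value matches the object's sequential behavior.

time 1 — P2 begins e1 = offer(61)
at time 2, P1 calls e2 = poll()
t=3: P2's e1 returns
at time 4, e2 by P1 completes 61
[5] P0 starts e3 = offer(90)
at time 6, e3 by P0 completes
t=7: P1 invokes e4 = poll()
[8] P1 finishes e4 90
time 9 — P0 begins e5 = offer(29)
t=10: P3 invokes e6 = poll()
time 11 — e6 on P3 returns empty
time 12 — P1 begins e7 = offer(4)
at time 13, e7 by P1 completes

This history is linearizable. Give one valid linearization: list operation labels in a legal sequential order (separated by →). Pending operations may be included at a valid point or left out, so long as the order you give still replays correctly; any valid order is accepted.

after step 1 (e1 offer(61)): queue <61>
after step 2 (e2 poll() → 61): queue <>
after step 3 (e3 offer(90)): queue <90>
after step 4 (e4 poll() → 90): queue <>
after step 5 (e6 poll() → empty): queue <>
after step 6 (e5 offer(29) (pending, included)): queue <29>
after step 7 (e7 offer(4)): queue <29,4>

e1 → e2 → e3 → e4 → e6 → e5 → e7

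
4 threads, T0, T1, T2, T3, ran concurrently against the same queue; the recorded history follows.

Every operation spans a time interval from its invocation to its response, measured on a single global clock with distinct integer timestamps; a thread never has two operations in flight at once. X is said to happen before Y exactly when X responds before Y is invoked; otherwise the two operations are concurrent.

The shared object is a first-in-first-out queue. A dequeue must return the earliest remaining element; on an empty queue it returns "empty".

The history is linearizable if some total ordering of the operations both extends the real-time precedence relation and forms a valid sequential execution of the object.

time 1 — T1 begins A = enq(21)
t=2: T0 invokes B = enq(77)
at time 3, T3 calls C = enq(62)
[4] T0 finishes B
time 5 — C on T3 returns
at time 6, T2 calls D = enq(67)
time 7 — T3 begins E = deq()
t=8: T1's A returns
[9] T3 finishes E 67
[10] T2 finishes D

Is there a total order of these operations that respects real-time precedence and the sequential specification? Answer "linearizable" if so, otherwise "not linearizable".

not linearizable

already the first 9 events (up to E's response at time 9) admit no linearization; the first 8 still do
real-time-consistent orders of the 4 completed operations: 8 — all fail the queue replay
no completion choice of the 1 pending operation (D) rescues it — every subset was tried
sample order A, B, C, E (pending dropped) stalls at step 4 — E deq() → 67 has no legal effect
sample order A, C, B, E (pending dropped) stalls at step 4 — E deq() → 67 has no legal effect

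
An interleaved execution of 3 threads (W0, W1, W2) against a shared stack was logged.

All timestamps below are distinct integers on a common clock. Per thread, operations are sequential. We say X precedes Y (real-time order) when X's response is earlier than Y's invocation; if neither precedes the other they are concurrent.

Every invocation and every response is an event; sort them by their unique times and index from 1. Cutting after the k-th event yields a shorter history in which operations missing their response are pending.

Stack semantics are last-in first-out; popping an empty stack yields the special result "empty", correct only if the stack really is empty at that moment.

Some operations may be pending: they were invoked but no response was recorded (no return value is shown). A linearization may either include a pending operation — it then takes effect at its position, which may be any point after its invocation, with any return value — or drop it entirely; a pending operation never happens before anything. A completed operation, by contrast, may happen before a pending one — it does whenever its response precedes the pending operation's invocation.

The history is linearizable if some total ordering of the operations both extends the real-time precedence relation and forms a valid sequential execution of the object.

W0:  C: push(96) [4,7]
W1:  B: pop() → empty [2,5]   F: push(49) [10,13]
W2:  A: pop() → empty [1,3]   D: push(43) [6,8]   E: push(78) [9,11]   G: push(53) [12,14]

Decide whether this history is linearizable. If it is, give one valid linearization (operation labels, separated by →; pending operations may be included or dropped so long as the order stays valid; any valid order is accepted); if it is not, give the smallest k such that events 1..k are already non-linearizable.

1. A pop() → empty, leaving stack <>
2. B pop() → empty, leaving stack <>
3. C push(96), leaving stack <96>
4. D push(43), leaving stack <96,43>
5. E push(78), leaving stack <96,43,78>
6. F push(49), leaving stack <96,43,78,49>
7. G push(53), leaving stack <96,43,78,49,53>

linearizable — witness: A → B → C → D → E → F → G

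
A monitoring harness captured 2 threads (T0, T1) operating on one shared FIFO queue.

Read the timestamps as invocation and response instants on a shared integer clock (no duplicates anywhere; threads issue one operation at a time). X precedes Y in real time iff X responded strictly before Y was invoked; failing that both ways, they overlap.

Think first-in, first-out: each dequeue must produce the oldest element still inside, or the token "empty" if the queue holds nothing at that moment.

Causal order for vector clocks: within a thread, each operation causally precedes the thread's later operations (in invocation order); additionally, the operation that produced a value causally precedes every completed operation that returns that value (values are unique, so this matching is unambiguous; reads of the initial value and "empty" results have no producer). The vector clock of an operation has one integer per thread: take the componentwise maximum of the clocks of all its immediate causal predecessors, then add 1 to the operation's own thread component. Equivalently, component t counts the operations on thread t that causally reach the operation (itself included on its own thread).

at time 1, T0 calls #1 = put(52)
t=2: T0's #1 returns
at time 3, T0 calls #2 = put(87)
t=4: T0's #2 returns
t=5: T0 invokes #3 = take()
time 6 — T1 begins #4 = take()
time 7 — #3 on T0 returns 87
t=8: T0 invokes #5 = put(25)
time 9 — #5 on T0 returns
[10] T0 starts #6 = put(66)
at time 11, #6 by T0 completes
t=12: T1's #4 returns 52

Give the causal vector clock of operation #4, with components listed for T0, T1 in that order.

(1, 1)

#1 (invocation 1): nothing precedes it; T0's component alone gives (1, 0)
#4 (invocation 6): componentwise max over VC(#1)=(1, 0), +1 at T1, giving (1, 1)
#2 (invocation 3): componentwise max over VC(#1)=(1, 0), +1 at T0, giving (2, 0)
#3 (invocation 5): componentwise max over VC(#2)=(2, 0), +1 at T0, giving (3, 0)
#5 (invocation 8): componentwise max over VC(#3)=(3, 0), +1 at T0, giving (4, 0)
#6 (invocation 10): componentwise max over VC(#5)=(4, 0), +1 at T0, giving (5, 0)
target: VC(#4) = (1, 1)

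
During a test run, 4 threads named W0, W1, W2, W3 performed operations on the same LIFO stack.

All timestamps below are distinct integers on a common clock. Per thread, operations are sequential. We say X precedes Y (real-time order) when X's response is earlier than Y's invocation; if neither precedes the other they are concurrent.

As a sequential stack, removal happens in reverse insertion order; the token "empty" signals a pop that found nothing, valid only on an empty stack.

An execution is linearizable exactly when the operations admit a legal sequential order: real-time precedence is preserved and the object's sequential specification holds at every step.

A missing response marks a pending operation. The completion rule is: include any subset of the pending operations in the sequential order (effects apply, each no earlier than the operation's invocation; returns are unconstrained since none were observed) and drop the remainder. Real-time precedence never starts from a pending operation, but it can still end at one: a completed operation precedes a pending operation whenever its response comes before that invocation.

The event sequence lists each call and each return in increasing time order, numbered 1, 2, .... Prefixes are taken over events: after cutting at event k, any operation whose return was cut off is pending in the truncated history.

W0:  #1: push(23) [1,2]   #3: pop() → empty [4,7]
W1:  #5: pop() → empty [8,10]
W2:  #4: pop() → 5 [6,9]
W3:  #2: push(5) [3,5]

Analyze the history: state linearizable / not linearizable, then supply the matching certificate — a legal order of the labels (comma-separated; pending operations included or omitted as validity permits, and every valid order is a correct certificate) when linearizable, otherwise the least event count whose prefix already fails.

not linearizable — minimal violating prefix: 7 events

through event 6 a valid linearization exists; event 7 (#3 responding at time 7) ends that
2 orders of the 3 completed LIFO stack ops respect real time; none is legal
including or dropping the 1 pending operation (#4) in any combination fails
one such order, #1, #2, #3 (pending dropped), breaks at step 3 where #3 pop() → empty is illegal
one such order, #1, #3, #2 (pending dropped), breaks at step 2 where #3 pop() → empty is illegal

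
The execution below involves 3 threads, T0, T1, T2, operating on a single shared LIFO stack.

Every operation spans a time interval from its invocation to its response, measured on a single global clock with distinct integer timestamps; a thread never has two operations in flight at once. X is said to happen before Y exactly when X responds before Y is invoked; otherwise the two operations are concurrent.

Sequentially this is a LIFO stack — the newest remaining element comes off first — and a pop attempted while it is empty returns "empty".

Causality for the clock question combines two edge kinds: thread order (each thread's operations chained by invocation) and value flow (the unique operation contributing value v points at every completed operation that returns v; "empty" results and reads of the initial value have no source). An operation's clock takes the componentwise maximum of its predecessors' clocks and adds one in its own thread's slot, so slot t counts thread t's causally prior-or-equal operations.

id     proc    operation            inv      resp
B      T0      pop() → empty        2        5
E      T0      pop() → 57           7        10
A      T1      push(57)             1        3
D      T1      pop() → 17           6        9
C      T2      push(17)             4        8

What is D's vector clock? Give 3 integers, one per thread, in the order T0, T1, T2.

no predecessors for C (invoked 4): T2 increments from zero → (0, 0, 1)
no predecessors for A (invoked 1): T1 increments from zero → (0, 1, 0)
no predecessors for B (invoked 2): T0 increments from zero → (1, 0, 0)
VC(D, invoked at 6): max of VC(A)=(0, 1, 0), VC(C)=(0, 0, 1), then +1 on thread T1 → (0, 2, 1)
VC(E, invoked at 7): max of VC(A)=(0, 1, 0), VC(B)=(1, 0, 0), then +1 on thread T0 → (2, 1, 0)
target: VC(D) = (0, 2, 1)

(0, 2, 1)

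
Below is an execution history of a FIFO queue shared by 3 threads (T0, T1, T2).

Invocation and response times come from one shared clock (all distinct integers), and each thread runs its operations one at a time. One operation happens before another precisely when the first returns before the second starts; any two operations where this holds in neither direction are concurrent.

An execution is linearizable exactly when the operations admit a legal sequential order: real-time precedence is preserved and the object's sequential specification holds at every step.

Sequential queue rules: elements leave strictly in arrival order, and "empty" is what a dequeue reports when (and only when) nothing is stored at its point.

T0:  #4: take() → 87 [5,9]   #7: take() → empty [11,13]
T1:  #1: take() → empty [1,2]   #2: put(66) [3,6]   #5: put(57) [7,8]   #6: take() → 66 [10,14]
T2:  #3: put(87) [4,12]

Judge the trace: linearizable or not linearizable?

not linearizable

the violation lands at event 13, #7's response at time 13: events 1..12 linearize, events 1..13 do not
the 6 completed operations admit 15 real-time orders; each fails the FIFO queue replay
including or dropping the 1 pending operation (#6) in any combination fails
one such order, #1, #2, #3, #4, #5, #7 (pending dropped), breaks at step 4 where #4 take() → 87 is illegal
one such order, #1, #2, #3, #5, #4, #7 (pending dropped), breaks at step 5 where #4 take() → 87 is illegal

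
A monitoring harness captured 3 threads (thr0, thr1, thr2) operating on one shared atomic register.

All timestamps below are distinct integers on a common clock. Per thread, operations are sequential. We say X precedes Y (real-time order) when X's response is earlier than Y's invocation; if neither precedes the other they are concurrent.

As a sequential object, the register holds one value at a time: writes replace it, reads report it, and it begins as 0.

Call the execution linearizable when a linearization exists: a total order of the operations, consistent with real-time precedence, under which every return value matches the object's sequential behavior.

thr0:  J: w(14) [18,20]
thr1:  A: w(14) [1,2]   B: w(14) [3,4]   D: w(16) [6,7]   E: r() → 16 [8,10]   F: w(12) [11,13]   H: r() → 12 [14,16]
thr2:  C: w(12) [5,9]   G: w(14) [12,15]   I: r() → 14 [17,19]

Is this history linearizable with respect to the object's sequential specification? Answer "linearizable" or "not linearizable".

witness order: A, B, C, D, E, F, H, G, I, J
1. A w(14), leaving value 14
2. B w(14), leaving value 14
3. C w(12), leaving value 12
4. D w(16), leaving value 16
5. E r() → 16, leaving value 16
6. F w(12), leaving value 12
7. H r() → 12, leaving value 12
8. G w(14), leaving value 14
9. I r() → 14, leaving value 14
10. J w(14), leaving value 14

linearizable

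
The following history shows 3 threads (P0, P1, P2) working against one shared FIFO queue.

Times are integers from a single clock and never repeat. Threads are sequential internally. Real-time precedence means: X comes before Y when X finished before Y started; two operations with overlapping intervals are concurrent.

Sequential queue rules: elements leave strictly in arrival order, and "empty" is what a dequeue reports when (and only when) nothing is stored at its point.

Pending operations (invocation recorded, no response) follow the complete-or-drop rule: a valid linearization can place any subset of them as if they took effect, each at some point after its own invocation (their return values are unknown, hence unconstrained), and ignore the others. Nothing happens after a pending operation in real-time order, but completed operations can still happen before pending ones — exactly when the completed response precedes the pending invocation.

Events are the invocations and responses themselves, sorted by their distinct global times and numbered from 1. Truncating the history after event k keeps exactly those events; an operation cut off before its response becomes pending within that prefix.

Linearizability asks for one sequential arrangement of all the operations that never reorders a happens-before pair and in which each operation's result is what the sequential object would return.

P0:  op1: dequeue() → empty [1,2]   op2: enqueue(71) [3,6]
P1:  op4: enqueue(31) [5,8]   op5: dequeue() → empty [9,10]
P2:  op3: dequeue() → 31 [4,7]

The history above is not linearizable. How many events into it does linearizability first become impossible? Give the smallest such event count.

10

events 1..9 are still linearizable — one witness is op1, op4, op2, op3:
after step 1 (op1 dequeue() → empty): queue <>
after step 2 (op4 enqueue(31)): queue <31>
after step 3 (op2 enqueue(71)): queue <31,71>
after step 4 (op3 dequeue() → 31): queue <71>
include event 10 — op5 responding at 10 — and every candidate order breaks
e.g. op1, op2, op3, op4, op5: illegal at step 3, since op3 dequeue() → 31 cannot apply there
e.g. op1, op2, op4, op3, op5: illegal at step 4, since op3 dequeue() → 31 cannot apply there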